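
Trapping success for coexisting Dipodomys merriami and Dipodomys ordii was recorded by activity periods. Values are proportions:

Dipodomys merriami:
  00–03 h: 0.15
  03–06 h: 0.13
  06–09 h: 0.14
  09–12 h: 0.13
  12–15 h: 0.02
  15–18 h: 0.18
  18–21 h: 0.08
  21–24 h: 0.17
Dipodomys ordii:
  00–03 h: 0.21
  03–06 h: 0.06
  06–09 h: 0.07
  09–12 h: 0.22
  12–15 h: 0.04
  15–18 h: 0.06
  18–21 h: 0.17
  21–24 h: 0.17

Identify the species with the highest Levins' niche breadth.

Σp_merrᵢ² = 0.15² + 0.13² + 0.14² + 0.13² + 0.02² + 0.18² + 0.08² + 0.17² = 0.0225 + 0.0169 + 0.0196 + 0.0169 + 0.0004 + 0.0324 + 0.0064 + 0.0289 = 0.1440
B_merr = 1 / 0.1440 = 6.9444
Σp_ordiᵢ² = 0.21² + 0.06² + 0.07² + 0.22² + 0.04² + 0.06² + 0.17² + 0.17² = 0.0441 + 0.0036 + 0.0049 + 0.0484 + 0.0016 + 0.0036 + 0.0289 + 0.0289 = 0.1640
B_ordi = 1 / 0.1640 = 6.0976
Highest B → broadest niche (most generalist): Dipodomys merriami (B = 6.94).

Dipodomys merriami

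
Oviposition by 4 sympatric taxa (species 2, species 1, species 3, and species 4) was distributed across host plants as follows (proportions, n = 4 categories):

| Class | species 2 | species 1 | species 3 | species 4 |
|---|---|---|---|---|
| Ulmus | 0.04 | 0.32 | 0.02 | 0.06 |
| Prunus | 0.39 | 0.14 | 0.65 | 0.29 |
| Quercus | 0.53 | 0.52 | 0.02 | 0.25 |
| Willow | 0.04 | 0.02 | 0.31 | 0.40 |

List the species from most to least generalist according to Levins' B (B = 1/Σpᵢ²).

Σp_2ᵢ² = 0.04² + 0.39² + 0.53² + 0.04² = 0.0016 + 0.1521 + 0.2809 + 0.0016 = 0.4362
B_2 = 1 / 0.4362 = 2.2925
Σp_1ᵢ² = 0.32² + 0.14² + 0.52² + 0.02² = 0.1024 + 0.0196 + 0.2704 + 0.0004 = 0.3928
B_1 = 1 / 0.3928 = 2.5458
Σp_3ᵢ² = 0.02² + 0.65² + 0.02² + 0.31² = 0.0004 + 0.4225 + 0.0004 + 0.0961 = 0.5194
B_3 = 1 / 0.5194 = 1.9253
Σp_4ᵢ² = 0.06² + 0.29² + 0.25² + 0.40² = 0.0036 + 0.0841 + 0.0625 + 0.1600 = 0.3102
B_4 = 1 / 0.3102 = 3.2237
Ranking by B (broadest → narrowest): species 4 (3.22) > species 1 (2.55) > species 2 (2.29) > species 3 (1.93)

species 4 > species 1 > species 2 > species 3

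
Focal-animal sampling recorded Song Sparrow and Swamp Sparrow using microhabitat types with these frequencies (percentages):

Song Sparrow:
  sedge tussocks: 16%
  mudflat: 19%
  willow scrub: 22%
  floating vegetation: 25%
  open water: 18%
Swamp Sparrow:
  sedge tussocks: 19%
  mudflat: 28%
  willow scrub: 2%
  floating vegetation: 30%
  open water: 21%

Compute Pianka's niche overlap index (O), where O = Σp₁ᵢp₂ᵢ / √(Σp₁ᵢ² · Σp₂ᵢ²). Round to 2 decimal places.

Convert percentages to proportions (divide by 100).
Σ p₁ᵢp₂ᵢ = 0.0304 + 0.0532 + 0.0044 + 0.0750 + 0.0378 = 0.2008
Σp_1ᵢ² = 0.16² + 0.19² + 0.22² + 0.25² + 0.18² = 0.0256 + 0.0361 + 0.0484 + 0.0625 + 0.0324 = 0.2050
Σp_2ᵢ² = 0.19² + 0.28² + 0.02² + 0.30² + 0.21² = 0.0361 + 0.0784 + 0.0004 + 0.0900 + 0.0441 = 0.2490
O = 0.2008 / √(0.2050 × 0.2490) = 0.2008 / 0.22593 = 0.8888

0.89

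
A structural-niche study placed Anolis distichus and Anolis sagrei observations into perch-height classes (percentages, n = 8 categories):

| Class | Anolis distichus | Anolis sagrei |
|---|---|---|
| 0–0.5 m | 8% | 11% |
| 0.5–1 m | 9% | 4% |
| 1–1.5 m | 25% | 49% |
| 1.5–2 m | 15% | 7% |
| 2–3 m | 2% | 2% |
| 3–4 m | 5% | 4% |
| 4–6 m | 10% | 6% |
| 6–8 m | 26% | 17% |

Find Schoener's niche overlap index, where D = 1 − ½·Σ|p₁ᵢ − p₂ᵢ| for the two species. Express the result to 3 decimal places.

0.730

Convert percentages to proportions (divide by 100).
Σ|p₁ᵢ − p₂ᵢ| = 0.03 + 0.05 + 0.24 + 0.08 + 0.00 + 0.01 + 0.04 + 0.09 = 0.54
D = 1 − ½ × 0.54 = 1 − 0.270 = 0.73000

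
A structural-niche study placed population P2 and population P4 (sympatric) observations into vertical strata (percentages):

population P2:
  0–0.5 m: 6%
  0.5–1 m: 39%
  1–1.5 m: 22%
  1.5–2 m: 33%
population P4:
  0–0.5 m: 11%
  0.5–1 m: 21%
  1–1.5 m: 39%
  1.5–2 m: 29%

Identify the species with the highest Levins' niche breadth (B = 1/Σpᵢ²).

Convert percentages to proportions (divide by 100).
Σp_P2ᵢ² = 0.06² + 0.39² + 0.22² + 0.33² = 0.0036 + 0.1521 + 0.0484 + 0.1089 = 0.3130
B_P2 = 1 / 0.3130 = 3.1949
Σp_P4ᵢ² = 0.11² + 0.21² + 0.39² + 0.29² = 0.0121 + 0.0441 + 0.1521 + 0.0841 = 0.2924
B_P4 = 1 / 0.2924 = 3.4200
Highest B → broadest niche (most generalist): population P4 (B = 3.42).

population P4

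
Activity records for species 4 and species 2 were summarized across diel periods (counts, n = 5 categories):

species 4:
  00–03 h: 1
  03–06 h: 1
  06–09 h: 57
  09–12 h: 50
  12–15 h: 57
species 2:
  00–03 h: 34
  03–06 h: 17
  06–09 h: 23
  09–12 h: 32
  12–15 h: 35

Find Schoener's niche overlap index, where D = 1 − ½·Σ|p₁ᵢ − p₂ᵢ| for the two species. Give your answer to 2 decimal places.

Proportions for species 4 (n=166): 1/166=0.0060, 1/166=0.0060, 57/166=0.3434, 50/166=0.3012, 57/166=0.3434
Proportions for species 2 (n=141): 34/141=0.2411, 17/141=0.1206, 23/141=0.1631, 32/141=0.2270, 35/141=0.2482
Σ|p₁ᵢ − p₂ᵢ| = 0.2351 + 0.1146 + 0.1803 + 0.0742 + 0.0952 = 0.6994
D = 1 − ½ × 0.6994 = 1 − 0.34970 = 0.65030

0.65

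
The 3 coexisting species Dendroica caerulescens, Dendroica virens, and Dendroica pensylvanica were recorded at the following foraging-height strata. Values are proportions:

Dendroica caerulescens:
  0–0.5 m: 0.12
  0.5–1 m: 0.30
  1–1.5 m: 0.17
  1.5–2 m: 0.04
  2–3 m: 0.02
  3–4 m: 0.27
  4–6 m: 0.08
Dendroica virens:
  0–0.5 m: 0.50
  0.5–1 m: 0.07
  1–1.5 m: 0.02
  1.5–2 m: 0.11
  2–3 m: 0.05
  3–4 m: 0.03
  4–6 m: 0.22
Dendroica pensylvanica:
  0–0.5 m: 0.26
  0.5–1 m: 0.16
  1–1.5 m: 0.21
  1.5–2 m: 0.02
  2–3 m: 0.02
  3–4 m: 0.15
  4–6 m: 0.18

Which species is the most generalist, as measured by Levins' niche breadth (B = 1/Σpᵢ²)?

Dendroica pensylvanica

Σp_caerᵢ² = 0.12² + 0.30² + 0.17² + 0.04² + 0.02² + 0.27² + 0.08² = 0.0144 + 0.0900 + 0.0289 + 0.0016 + 0.0004 + 0.0729 + 0.0064 = 0.2146
B_caer = 1 / 0.2146 = 4.6598
Σp_vireᵢ² = 0.50² + 0.07² + 0.02² + 0.11² + 0.05² + 0.03² + 0.22² = 0.2500 + 0.0049 + 0.0004 + 0.0121 + 0.0025 + 0.0009 + 0.0484 = 0.3192
B_vire = 1 / 0.3192 = 3.1328
Σp_pensᵢ² = 0.26² + 0.16² + 0.21² + 0.02² + 0.02² + 0.15² + 0.18² = 0.0676 + 0.0256 + 0.0441 + 0.0004 + 0.0004 + 0.0225 + 0.0324 = 0.1930
B_pens = 1 / 0.1930 = 5.1813
Highest B → broadest niche (most generalist): Dendroica pensylvanica (B = 5.18).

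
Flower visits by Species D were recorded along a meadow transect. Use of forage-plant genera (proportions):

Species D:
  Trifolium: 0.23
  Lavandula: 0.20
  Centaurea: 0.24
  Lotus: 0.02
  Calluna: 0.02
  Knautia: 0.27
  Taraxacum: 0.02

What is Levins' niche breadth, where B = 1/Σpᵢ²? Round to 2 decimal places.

4.45

Σpᵢ² = 0.23² + 0.20² + 0.24² + 0.02² + 0.02² + 0.27² + 0.02² = 0.0529 + 0.0400 + 0.0576 + 0.0004 + 0.0004 + 0.0729 + 0.0004 = 0.2246
B = 1 / 0.2246 = 4.4524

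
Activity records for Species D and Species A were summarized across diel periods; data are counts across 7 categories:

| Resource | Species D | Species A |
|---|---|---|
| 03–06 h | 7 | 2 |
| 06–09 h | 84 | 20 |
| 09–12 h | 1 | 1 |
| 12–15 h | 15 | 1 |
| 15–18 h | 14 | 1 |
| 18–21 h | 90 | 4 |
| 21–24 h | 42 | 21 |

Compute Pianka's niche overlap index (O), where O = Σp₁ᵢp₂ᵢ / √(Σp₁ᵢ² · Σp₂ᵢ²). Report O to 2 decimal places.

0.77

Proportions for Species D (n=253): 7/253=0.0277, 84/253=0.3320, 1/253=0.0040, 15/253=0.0593, 14/253=0.0553, 90/253=0.3557, 42/253=0.1660
Proportions for Species A (n=50): 2/50=0.0400, 20/50=0.4000, 1/50=0.0200, 1/50=0.0200, 1/50=0.0200, 4/50=0.0800, 21/50=0.4200
Σ p₁ᵢp₂ᵢ = 0.001108 + 0.132800 + 0.000080 + 0.001186 + 0.001106 + 0.028456 + 0.069720 = 0.234456
Σp_1ᵢ² = 0.0277² + 0.3320² + 0.0040² + 0.0593² + 0.0553² + 0.3557² + 0.1660² = 0.000767 + 0.110224 + 0.000016 + 0.003516 + 0.003058 + 0.126522 + 0.027556 = 0.271659
Σp_2ᵢ² = 0.0400² + 0.4000² + 0.0200² + 0.0200² + 0.0200² + 0.0800² + 0.4200² = 0.001600 + 0.160000 + 0.000400 + 0.000400 + 0.000400 + 0.006400 + 0.176400 = 0.345600
O = 0.234456 / √(0.271659 × 0.345600) = 0.234456 / 0.3064072 = 0.7652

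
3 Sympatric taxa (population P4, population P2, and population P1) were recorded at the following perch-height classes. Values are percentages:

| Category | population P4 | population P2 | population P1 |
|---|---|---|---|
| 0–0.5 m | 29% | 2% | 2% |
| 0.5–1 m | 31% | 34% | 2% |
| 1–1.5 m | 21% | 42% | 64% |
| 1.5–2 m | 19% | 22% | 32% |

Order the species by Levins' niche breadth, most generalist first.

Convert percentages to proportions (divide by 100).
Σp_P4ᵢ² = 0.29² + 0.31² + 0.21² + 0.19² = 0.0841 + 0.0961 + 0.0441 + 0.0361 = 0.2604
B_P4 = 1 / 0.2604 = 3.8402
Σp_P2ᵢ² = 0.02² + 0.34² + 0.42² + 0.22² = 0.0004 + 0.1156 + 0.1764 + 0.0484 = 0.3408
B_P2 = 1 / 0.3408 = 2.9343
Σp_P1ᵢ² = 0.02² + 0.02² + 0.64² + 0.32² = 0.0004 + 0.0004 + 0.4096 + 0.1024 = 0.5128
B_P1 = 1 / 0.5128 = 1.9501
Ranking by B (broadest → narrowest): population P4 (3.84) > population P2 (2.93) > population P1 (1.95)

population P4 > population P2 > population P1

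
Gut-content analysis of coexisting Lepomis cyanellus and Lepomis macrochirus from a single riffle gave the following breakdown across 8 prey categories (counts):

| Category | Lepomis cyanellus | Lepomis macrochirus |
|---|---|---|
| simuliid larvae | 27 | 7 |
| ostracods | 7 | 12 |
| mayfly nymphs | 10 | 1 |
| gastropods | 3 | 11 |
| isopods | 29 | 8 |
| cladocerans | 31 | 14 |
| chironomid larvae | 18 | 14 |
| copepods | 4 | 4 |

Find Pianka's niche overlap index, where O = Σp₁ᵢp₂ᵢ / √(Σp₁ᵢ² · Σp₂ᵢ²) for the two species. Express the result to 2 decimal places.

0.81

Proportions for Lepomis cyanellus (n=129): 27/129=0.2093, 7/129=0.0543, 10/129=0.0775, 3/129=0.0233, 29/129=0.2248, 31/129=0.2403, 18/129=0.1395, 4/129=0.0310
Proportions for Lepomis macrochirus (n=71): 7/71=0.0986, 12/71=0.1690, 1/71=0.0141, 11/71=0.1549, 8/71=0.1127, 14/71=0.1972, 14/71=0.1972, 4/71=0.0563
Σ p₁ᵢp₂ᵢ = 0.020637 + 0.009177 + 0.001093 + 0.003609 + 0.025335 + 0.047387 + 0.027509 + 0.001745 = 0.136492
Σp_1ᵢ² = 0.2093² + 0.0543² + 0.0775² + 0.0233² + 0.2248² + 0.2403² + 0.1395² + 0.0310² = 0.043806 + 0.002948 + 0.006006 + 0.000543 + 0.050535 + 0.057744 + 0.019460 + 0.000961 = 0.182003
Σp_2ᵢ² = 0.0986² + 0.1690² + 0.0141² + 0.1549² + 0.1127² + 0.1972² + 0.1972² + 0.0563² = 0.009722 + 0.028561 + 0.000199 + 0.023994 + 0.012701 + 0.038888 + 0.038888 + 0.003170 = 0.156123
O = 0.136492 / √(0.182003 × 0.156123) = 0.136492 / 0.1685671 = 0.8097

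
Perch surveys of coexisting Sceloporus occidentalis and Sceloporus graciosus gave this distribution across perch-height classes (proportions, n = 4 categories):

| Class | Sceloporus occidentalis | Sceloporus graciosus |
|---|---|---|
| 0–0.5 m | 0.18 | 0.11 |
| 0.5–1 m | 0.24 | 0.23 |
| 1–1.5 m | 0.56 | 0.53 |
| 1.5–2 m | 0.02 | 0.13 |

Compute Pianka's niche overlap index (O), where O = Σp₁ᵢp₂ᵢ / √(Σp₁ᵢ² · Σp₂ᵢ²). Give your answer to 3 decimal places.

Σ p₁ᵢp₂ᵢ = 0.0198 + 0.0552 + 0.2968 + 0.0026 = 0.3744
Σp_1ᵢ² = 0.18² + 0.24² + 0.56² + 0.02² = 0.0324 + 0.0576 + 0.3136 + 0.0004 = 0.4040
Σp_2ᵢ² = 0.11² + 0.23² + 0.53² + 0.13² = 0.0121 + 0.0529 + 0.2809 + 0.0169 = 0.3628
O = 0.3744 / √(0.4040 × 0.3628) = 0.3744 / 0.382846 = 0.97794

0.978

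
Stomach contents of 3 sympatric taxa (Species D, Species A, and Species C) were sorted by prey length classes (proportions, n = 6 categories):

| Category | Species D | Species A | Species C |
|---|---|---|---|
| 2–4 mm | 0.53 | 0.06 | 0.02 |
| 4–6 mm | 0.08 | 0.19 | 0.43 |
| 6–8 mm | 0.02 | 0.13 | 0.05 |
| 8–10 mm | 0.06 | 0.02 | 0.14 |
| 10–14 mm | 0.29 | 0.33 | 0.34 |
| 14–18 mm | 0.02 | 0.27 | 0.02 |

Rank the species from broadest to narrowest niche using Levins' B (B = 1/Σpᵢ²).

Species A > Species C > Species D

Σp_Dᵢ² = 0.53² + 0.08² + 0.02² + 0.06² + 0.29² + 0.02² = 0.2809 + 0.0064 + 0.0004 + 0.0036 + 0.0841 + 0.0004 = 0.3758
B_D = 1 / 0.3758 = 2.6610
Σp_Aᵢ² = 0.06² + 0.19² + 0.13² + 0.02² + 0.33² + 0.27² = 0.0036 + 0.0361 + 0.0169 + 0.0004 + 0.1089 + 0.0729 = 0.2388
B_A = 1 / 0.2388 = 4.1876
Σp_Cᵢ² = 0.02² + 0.43² + 0.05² + 0.14² + 0.34² + 0.02² = 0.0004 + 0.1849 + 0.0025 + 0.0196 + 0.1156 + 0.0004 = 0.3234
B_C = 1 / 0.3234 = 3.0921
Ranking by B (broadest → narrowest): Species A (4.19) > Species C (3.09) > Species D (2.66)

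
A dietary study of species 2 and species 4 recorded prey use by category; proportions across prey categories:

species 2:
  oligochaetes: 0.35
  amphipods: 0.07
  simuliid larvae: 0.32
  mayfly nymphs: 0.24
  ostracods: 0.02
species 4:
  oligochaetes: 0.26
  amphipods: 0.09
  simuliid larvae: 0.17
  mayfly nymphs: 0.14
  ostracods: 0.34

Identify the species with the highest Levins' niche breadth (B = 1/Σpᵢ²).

Σp_2ᵢ² = 0.35² + 0.07² + 0.32² + 0.24² + 0.02² = 0.1225 + 0.0049 + 0.1024 + 0.0576 + 0.0004 = 0.2878
B_2 = 1 / 0.2878 = 3.4746
Σp_4ᵢ² = 0.26² + 0.09² + 0.17² + 0.14² + 0.34² = 0.0676 + 0.0081 + 0.0289 + 0.0196 + 0.1156 = 0.2398
B_4 = 1 / 0.2398 = 4.1701
Highest B → broadest niche (most generalist): species 4 (B = 4.17).

species 4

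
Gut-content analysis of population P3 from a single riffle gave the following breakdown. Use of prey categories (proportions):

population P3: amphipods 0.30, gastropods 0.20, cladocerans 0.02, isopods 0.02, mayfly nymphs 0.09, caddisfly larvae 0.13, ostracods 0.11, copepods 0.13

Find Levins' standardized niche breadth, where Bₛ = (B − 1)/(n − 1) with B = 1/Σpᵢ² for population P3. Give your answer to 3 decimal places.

0.630

Σpᵢ² = 0.30² + 0.20² + 0.02² + 0.02² + 0.09² + 0.13² + 0.11² + 0.13² = 0.0900 + 0.0400 + 0.0004 + 0.0004 + 0.0081 + 0.0169 + 0.0121 + 0.0169 = 0.1848
B = 1 / 0.1848 = 5.41126
Bₛ = (B − 1)/(n − 1) = (5.41126 − 1)/(8 − 1) = 4.41126/7 = 0.63018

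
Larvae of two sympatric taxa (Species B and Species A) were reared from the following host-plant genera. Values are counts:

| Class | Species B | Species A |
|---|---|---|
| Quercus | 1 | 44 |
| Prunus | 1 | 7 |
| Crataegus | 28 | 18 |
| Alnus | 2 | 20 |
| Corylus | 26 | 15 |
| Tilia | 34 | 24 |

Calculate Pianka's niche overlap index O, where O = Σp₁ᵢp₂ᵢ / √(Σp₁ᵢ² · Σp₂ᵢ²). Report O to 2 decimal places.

0.59

Proportions for Species B (n=92): 1/92=0.0109, 1/92=0.0109, 28/92=0.3043, 2/92=0.0217, 26/92=0.2826, 34/92=0.3696
Proportions for Species A (n=128): 44/128=0.3438, 7/128=0.0547, 18/128=0.1406, 20/128=0.1563, 15/128=0.1172, 24/128=0.1875
Σ p₁ᵢp₂ᵢ = 0.003747 + 0.000596 + 0.042785 + 0.003392 + 0.033121 + 0.069300 = 0.152941
Σp_1ᵢ² = 0.0109² + 0.0109² + 0.3043² + 0.0217² + 0.2826² + 0.3696² = 0.000119 + 0.000119 + 0.092598 + 0.000471 + 0.079863 + 0.136604 = 0.309774
Σp_2ᵢ² = 0.3438² + 0.0547² + 0.1406² + 0.1563² + 0.1172² + 0.1875² = 0.118198 + 0.002992 + 0.019768 + 0.024430 + 0.013736 + 0.035156 = 0.214280
O = 0.152941 / √(0.309774 × 0.214280) = 0.152941 / 0.2576400 = 0.5936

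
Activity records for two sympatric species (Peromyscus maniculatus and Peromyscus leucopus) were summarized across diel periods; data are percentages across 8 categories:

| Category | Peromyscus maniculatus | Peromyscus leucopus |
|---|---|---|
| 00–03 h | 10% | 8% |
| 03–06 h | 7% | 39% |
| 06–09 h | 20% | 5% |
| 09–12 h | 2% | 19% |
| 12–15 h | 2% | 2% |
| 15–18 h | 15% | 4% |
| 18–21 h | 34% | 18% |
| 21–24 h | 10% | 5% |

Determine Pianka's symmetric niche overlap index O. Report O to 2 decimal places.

0.56

Convert percentages to proportions (divide by 100).
Σ p₁ᵢp₂ᵢ = 0.0080 + 0.0273 + 0.0100 + 0.0038 + 0.0004 + 0.0060 + 0.0612 + 0.0050 = 0.1217
Σp_1ᵢ² = 0.10² + 0.07² + 0.20² + 0.02² + 0.02² + 0.15² + 0.34² + 0.10² = 0.0100 + 0.0049 + 0.0400 + 0.0004 + 0.0004 + 0.0225 + 0.1156 + 0.0100 = 0.2038
Σp_2ᵢ² = 0.08² + 0.39² + 0.05² + 0.19² + 0.02² + 0.04² + 0.18² + 0.05² = 0.0064 + 0.1521 + 0.0025 + 0.0361 + 0.0004 + 0.0016 + 0.0324 + 0.0025 = 0.2340
O = 0.1217 / √(0.2038 × 0.2340) = 0.1217 / 0.21838 = 0.5573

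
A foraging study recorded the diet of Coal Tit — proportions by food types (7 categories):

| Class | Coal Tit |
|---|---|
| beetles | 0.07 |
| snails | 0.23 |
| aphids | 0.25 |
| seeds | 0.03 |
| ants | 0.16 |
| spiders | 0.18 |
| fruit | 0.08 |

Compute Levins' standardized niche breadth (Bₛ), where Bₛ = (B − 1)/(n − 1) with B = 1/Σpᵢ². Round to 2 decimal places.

0.73

Σpᵢ² = 0.07² + 0.23² + 0.25² + 0.03² + 0.16² + 0.18² + 0.08² = 0.0049 + 0.0529 + 0.0625 + 0.0009 + 0.0256 + 0.0324 + 0.0064 = 0.1856
B = 1 / 0.1856 = 5.3879
Bₛ = (B − 1)/(n − 1) = (5.3879 − 1)/(7 − 1) = 4.3879/6 = 0.7313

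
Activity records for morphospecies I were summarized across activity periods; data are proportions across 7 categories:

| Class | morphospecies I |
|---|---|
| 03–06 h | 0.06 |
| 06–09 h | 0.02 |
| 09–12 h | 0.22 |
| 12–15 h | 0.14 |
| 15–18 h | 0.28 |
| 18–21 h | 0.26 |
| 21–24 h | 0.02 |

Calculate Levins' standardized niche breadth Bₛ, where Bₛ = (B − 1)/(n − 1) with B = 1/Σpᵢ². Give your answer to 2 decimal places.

0.60

Σpᵢ² = 0.06² + 0.02² + 0.22² + 0.14² + 0.28² + 0.26² + 0.02² = 0.0036 + 0.0004 + 0.0484 + 0.0196 + 0.0784 + 0.0676 + 0.0004 = 0.2184
B = 1 / 0.2184 = 4.5788
Bₛ = (B − 1)/(n − 1) = (4.5788 − 1)/(7 − 1) = 3.5788/6 = 0.5965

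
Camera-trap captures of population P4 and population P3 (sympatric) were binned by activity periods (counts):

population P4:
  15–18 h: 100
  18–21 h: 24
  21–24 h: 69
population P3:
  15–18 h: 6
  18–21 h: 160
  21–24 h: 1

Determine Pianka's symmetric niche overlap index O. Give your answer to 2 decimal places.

Proportions for population P4 (n=193): 100/193=0.5181, 24/193=0.1244, 69/193=0.3575
Proportions for population P3 (n=167): 6/167=0.0359, 160/167=0.9581, 1/167=0.0060
Σ p₁ᵢp₂ᵢ = 0.018600 + 0.119188 + 0.002145 = 0.139933
Σp_1ᵢ² = 0.5181² + 0.1244² + 0.3575² = 0.268428 + 0.015475 + 0.127806 = 0.411709
Σp_2ᵢ² = 0.0359² + 0.9581² + 0.0060² = 0.001289 + 0.917956 + 0.000036 = 0.919281
O = 0.139933 / √(0.411709 × 0.919281) = 0.139933 / 0.6152042 = 0.2275

0.23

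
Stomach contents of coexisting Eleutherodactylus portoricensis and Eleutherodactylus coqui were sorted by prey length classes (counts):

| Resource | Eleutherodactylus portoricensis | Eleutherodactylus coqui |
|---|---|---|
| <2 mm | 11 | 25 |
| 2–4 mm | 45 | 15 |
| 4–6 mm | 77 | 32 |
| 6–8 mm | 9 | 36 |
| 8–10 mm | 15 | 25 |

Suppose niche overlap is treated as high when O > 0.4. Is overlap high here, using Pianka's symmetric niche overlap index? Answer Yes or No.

Proportions for Eleutherodactylus portoricensis (n=157): 11/157=0.0701, 45/157=0.2866, 77/157=0.4904, 9/157=0.0573, 15/157=0.0955
Proportions for Eleutherodactylus coqui (n=133): 25/133=0.1880, 15/133=0.1128, 32/133=0.2406, 36/133=0.2707, 25/133=0.1880
Σ p₁ᵢp₂ᵢ = 0.013179 + 0.032328 + 0.117990 + 0.015511 + 0.017954 = 0.196962
Σp_1ᵢ² = 0.0701² + 0.2866² + 0.4904² + 0.0573² + 0.0955² = 0.004914 + 0.082140 + 0.240492 + 0.003283 + 0.009120 = 0.339949
Σp_2ᵢ² = 0.1880² + 0.1128² + 0.2406² + 0.2707² + 0.1880² = 0.035344 + 0.012724 + 0.057888 + 0.073278 + 0.035344 = 0.214578
O = 0.196962 / √(0.339949 × 0.214578) = 0.196962 / 0.2700844 = 0.7293
O = 0.7293 > 0.4 → Yes.

Yes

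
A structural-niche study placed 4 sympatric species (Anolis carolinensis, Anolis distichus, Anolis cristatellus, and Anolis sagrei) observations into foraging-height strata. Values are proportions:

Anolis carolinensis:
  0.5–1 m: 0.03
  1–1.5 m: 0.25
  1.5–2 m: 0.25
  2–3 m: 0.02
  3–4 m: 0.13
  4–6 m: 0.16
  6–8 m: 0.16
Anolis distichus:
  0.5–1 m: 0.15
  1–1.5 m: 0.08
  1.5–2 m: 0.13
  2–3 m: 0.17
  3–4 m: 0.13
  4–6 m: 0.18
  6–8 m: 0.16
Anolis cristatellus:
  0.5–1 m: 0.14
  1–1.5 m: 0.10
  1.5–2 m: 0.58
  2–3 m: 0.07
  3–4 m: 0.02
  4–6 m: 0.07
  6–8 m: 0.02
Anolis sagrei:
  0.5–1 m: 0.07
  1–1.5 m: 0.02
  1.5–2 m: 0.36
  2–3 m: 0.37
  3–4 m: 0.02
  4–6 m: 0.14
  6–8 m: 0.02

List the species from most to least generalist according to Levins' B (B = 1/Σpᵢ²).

Σp_caroᵢ² = 0.03² + 0.25² + 0.25² + 0.02² + 0.13² + 0.16² + 0.16² = 0.0009 + 0.0625 + 0.0625 + 0.0004 + 0.0169 + 0.0256 + 0.0256 = 0.1944
B_caro = 1 / 0.1944 = 5.1440
Σp_distᵢ² = 0.15² + 0.08² + 0.13² + 0.17² + 0.13² + 0.18² + 0.16² = 0.0225 + 0.0064 + 0.0169 + 0.0289 + 0.0169 + 0.0324 + 0.0256 = 0.1496
B_dist = 1 / 0.1496 = 6.6845
Σp_crisᵢ² = 0.14² + 0.10² + 0.58² + 0.07² + 0.02² + 0.07² + 0.02² = 0.0196 + 0.0100 + 0.3364 + 0.0049 + 0.0004 + 0.0049 + 0.0004 = 0.3766
B_cris = 1 / 0.3766 = 2.6553
Σp_sagrᵢ² = 0.07² + 0.02² + 0.36² + 0.37² + 0.02² + 0.14² + 0.02² = 0.0049 + 0.0004 + 0.1296 + 0.1369 + 0.0004 + 0.0196 + 0.0004 = 0.2922
B_sagr = 1 / 0.2922 = 3.4223
Ranking by B (broadest → narrowest): Anolis distichus (6.68) > Anolis carolinensis (5.14) > Anolis sagrei (3.42) > Anolis cristatellus (2.66)

Anolis distichus > Anolis carolinensis > Anolis sagrei > Anolis cristatellus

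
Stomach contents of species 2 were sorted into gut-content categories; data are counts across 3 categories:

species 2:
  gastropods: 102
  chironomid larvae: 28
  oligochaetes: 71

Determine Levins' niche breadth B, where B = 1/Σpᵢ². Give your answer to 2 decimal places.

Proportions for species 2 (n=201): 102/201=0.5075, 28/201=0.1393, 71/201=0.3532
Σpᵢ² = 0.5075² + 0.1393² + 0.3532² = 0.257556 + 0.019404 + 0.124750 = 0.401710
B = 1 / 0.401710 = 2.4894

2.49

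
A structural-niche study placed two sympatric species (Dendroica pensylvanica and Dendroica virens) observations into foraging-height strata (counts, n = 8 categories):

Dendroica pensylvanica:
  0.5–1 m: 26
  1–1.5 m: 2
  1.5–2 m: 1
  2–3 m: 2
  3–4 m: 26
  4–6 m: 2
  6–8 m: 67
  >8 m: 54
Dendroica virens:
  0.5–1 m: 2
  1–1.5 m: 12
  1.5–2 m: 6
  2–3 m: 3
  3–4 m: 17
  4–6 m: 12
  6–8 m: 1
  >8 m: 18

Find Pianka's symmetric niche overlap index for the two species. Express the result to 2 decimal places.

Proportions for Dendroica pensylvanica (n=180): 26/180=0.1444, 2/180=0.0111, 1/180=0.0056, 2/180=0.0111, 26/180=0.1444, 2/180=0.0111, 67/180=0.3722, 54/180=0.3000
Proportions for Dendroica virens (n=71): 2/71=0.0282, 12/71=0.1690, 6/71=0.0845, 3/71=0.0423, 17/71=0.2394, 12/71=0.1690, 1/71=0.0141, 18/71=0.2535
Σ p₁ᵢp₂ᵢ = 0.004072 + 0.001876 + 0.000473 + 0.000470 + 0.034569 + 0.001876 + 0.005248 + 0.076050 = 0.124634
Σp_1ᵢ² = 0.1444² + 0.0111² + 0.0056² + 0.0111² + 0.1444² + 0.0111² + 0.3722² + 0.3000² = 0.020851 + 0.000123 + 0.000031 + 0.000123 + 0.020851 + 0.000123 + 0.138533 + 0.090000 = 0.270635
Σp_2ᵢ² = 0.0282² + 0.1690² + 0.0845² + 0.0423² + 0.2394² + 0.1690² + 0.0141² + 0.2535² = 0.000795 + 0.028561 + 0.007140 + 0.001789 + 0.057312 + 0.028561 + 0.000199 + 0.064262 = 0.188619
O = 0.124634 / √(0.270635 × 0.188619) = 0.124634 / 0.2259356 = 0.5516

0.55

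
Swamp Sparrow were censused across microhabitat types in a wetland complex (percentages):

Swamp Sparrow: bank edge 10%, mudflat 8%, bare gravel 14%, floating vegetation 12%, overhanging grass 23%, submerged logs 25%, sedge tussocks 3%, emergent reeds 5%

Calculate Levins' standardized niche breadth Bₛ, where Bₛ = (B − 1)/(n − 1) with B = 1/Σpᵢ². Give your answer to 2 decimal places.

0.70

Convert percentages to proportions (divide by 100).
Σpᵢ² = 0.10² + 0.08² + 0.14² + 0.12² + 0.23² + 0.25² + 0.03² + 0.05² = 0.0100 + 0.0064 + 0.0196 + 0.0144 + 0.0529 + 0.0625 + 0.0009 + 0.0025 = 0.1692
B = 1 / 0.1692 = 5.9102
Bₛ = (B − 1)/(n − 1) = (5.9102 − 1)/(8 − 1) = 4.9102/7 = 0.7015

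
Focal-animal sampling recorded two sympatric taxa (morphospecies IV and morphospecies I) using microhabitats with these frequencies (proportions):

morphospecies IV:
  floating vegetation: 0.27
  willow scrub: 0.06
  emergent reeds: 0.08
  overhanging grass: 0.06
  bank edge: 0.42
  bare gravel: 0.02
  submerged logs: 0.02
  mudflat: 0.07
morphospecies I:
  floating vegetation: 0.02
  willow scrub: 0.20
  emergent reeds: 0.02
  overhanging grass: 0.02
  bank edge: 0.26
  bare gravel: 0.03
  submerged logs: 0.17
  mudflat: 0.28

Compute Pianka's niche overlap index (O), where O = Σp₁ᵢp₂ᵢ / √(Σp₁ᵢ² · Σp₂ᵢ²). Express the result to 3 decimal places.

0.634

Σ p₁ᵢp₂ᵢ = 0.0054 + 0.0120 + 0.0016 + 0.0012 + 0.1092 + 0.0006 + 0.0034 + 0.0196 = 0.1530
Σp_1ᵢ² = 0.27² + 0.06² + 0.08² + 0.06² + 0.42² + 0.02² + 0.02² + 0.07² = 0.0729 + 0.0036 + 0.0064 + 0.0036 + 0.1764 + 0.0004 + 0.0004 + 0.0049 = 0.2686
Σp_2ᵢ² = 0.02² + 0.20² + 0.02² + 0.02² + 0.26² + 0.03² + 0.17² + 0.28² = 0.0004 + 0.0400 + 0.0004 + 0.0004 + 0.0676 + 0.0009 + 0.0289 + 0.0784 = 0.2170
O = 0.1530 / √(0.2686 × 0.2170) = 0.1530 / 0.241425 = 0.63374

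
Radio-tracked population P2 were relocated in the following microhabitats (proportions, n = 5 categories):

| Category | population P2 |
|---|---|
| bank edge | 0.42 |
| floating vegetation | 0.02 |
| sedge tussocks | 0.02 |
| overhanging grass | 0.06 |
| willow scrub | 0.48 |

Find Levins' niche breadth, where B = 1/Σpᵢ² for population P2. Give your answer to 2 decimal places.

2.43

Σpᵢ² = 0.42² + 0.02² + 0.02² + 0.06² + 0.48² = 0.1764 + 0.0004 + 0.0004 + 0.0036 + 0.2304 = 0.4112
B = 1 / 0.4112 = 2.4319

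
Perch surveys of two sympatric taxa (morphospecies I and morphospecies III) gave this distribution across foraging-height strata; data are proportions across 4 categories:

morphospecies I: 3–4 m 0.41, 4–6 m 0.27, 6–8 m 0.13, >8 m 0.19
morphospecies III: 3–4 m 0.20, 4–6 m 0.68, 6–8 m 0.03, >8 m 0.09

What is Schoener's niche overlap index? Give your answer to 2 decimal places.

Σ|p₁ᵢ − p₂ᵢ| = 0.21 + 0.41 + 0.10 + 0.10 = 0.82
D = 1 − ½ × 0.82 = 1 − 0.410 = 0.5900

0.59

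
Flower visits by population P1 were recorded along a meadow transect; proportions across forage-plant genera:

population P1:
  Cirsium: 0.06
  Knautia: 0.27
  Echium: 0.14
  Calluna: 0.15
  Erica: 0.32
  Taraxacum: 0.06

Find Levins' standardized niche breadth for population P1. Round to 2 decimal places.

Σpᵢ² = 0.06² + 0.27² + 0.14² + 0.15² + 0.32² + 0.06² = 0.0036 + 0.0729 + 0.0196 + 0.0225 + 0.1024 + 0.0036 = 0.2246
B = 1 / 0.2246 = 4.4524
Bₛ = (B − 1)/(n − 1) = (4.4524 − 1)/(6 − 1) = 3.4524/5 = 0.6905

0.69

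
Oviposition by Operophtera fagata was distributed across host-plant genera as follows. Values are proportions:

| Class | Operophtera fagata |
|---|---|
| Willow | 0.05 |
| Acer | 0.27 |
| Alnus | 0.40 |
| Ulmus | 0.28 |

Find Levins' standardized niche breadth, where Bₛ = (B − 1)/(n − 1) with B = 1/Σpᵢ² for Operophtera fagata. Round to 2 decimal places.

Σpᵢ² = 0.05² + 0.27² + 0.40² + 0.28² = 0.0025 + 0.0729 + 0.1600 + 0.0784 = 0.3138
B = 1 / 0.3138 = 3.1867
Bₛ = (B − 1)/(n − 1) = (3.1867 − 1)/(4 − 1) = 2.1867/3 = 0.7289

0.73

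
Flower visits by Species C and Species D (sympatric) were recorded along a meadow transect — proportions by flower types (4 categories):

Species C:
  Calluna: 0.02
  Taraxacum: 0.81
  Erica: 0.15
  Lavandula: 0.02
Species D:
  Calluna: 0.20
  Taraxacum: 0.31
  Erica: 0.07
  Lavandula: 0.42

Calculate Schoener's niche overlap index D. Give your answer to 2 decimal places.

0.42

Σ|p₁ᵢ − p₂ᵢ| = 0.18 + 0.50 + 0.08 + 0.40 = 1.16
D = 1 − ½ × 1.16 = 1 − 0.580 = 0.4200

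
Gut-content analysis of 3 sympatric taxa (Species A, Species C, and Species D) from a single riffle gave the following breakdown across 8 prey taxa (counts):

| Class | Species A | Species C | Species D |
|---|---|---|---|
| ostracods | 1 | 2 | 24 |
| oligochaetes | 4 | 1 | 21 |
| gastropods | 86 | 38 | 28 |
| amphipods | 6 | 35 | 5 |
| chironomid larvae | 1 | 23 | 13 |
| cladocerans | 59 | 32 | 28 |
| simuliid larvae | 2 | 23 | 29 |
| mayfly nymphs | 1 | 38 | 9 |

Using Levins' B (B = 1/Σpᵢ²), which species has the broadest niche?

Proportions for Species A (n=160): 1/160=0.0063, 4/160=0.0250, 86/160=0.5375, 6/160=0.0375, 1/160=0.0063, 59/160=0.3688, 2/160=0.0125, 1/160=0.0063
Proportions for Species C (n=192): 2/192=0.0104, 1/192=0.0052, 38/192=0.1979, 35/192=0.1823, 23/192=0.1198, 32/192=0.1667, 23/192=0.1198, 38/192=0.1979
Proportions for Species D (n=157): 24/157=0.1529, 21/157=0.1338, 28/157=0.1783, 5/157=0.0318, 13/157=0.0828, 28/157=0.1783, 29/157=0.1847, 9/157=0.0573
Σp_Aᵢ² = 0.0063² + 0.0250² + 0.5375² + 0.0375² + 0.0063² + 0.3688² + 0.0125² + 0.0063² = 0.000040 + 0.000625 + 0.288906 + 0.001406 + 0.000040 + 0.136013 + 0.000156 + 0.000040 = 0.427226
B_A = 1 / 0.427226 = 2.3407
Σp_Cᵢ² = 0.0104² + 0.0052² + 0.1979² + 0.1823² + 0.1198² + 0.1667² + 0.1198² + 0.1979² = 0.000108 + 0.000027 + 0.039164 + 0.033233 + 0.014352 + 0.027789 + 0.014352 + 0.039164 = 0.168189
B_C = 1 / 0.168189 = 5.9457
Σp_Dᵢ² = 0.1529² + 0.1338² + 0.1783² + 0.0318² + 0.0828² + 0.1783² + 0.1847² + 0.0573² = 0.023378 + 0.017902 + 0.031791 + 0.001011 + 0.006856 + 0.031791 + 0.034114 + 0.003283 = 0.150126
B_D = 1 / 0.150126 = 6.6611
Highest B → broadest niche (most generalist): Species D (B = 6.66).

Species D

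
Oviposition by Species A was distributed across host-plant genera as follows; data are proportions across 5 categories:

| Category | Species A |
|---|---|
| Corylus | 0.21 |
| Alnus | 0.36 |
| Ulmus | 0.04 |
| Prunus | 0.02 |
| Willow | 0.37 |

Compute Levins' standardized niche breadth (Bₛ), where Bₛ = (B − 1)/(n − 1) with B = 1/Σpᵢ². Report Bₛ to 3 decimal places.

Σpᵢ² = 0.21² + 0.36² + 0.04² + 0.02² + 0.37² = 0.0441 + 0.1296 + 0.0016 + 0.0004 + 0.1369 = 0.3126
B = 1 / 0.3126 = 3.19898
Bₛ = (B − 1)/(n − 1) = (3.19898 − 1)/(5 − 1) = 2.19898/4 = 0.54975

0.550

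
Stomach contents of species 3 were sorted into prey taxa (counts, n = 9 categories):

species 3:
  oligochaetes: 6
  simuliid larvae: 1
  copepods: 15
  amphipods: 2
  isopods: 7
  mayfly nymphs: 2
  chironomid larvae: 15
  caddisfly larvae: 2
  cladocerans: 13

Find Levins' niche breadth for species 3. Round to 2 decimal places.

Proportions for species 3 (n=63): 6/63=0.0952, 1/63=0.0159, 15/63=0.2381, 2/63=0.0317, 7/63=0.1111, 2/63=0.0317, 15/63=0.2381, 2/63=0.0317, 13/63=0.2063
Σpᵢ² = 0.0952² + 0.0159² + 0.2381² + 0.0317² + 0.1111² + 0.0317² + 0.2381² + 0.0317² + 0.2063² = 0.009063 + 0.000253 + 0.056692 + 0.001005 + 0.012343 + 0.001005 + 0.056692 + 0.001005 + 0.042560 = 0.180618
B = 1 / 0.180618 = 5.5365

5.54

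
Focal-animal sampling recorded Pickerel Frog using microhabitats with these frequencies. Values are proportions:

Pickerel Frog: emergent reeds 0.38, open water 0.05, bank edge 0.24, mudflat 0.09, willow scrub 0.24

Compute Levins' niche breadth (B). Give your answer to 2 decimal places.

Σpᵢ² = 0.38² + 0.05² + 0.24² + 0.09² + 0.24² = 0.1444 + 0.0025 + 0.0576 + 0.0081 + 0.0576 = 0.2702
B = 1 / 0.2702 = 3.7010

3.70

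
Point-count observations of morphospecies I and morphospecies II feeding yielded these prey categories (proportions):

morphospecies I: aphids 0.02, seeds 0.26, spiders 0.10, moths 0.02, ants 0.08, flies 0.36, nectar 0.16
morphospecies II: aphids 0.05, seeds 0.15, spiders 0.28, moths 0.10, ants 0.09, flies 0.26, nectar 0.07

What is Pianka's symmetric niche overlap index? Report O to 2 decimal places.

0.84

Σ p₁ᵢp₂ᵢ = 0.0010 + 0.0390 + 0.0280 + 0.0020 + 0.0072 + 0.0936 + 0.0112 = 0.1820
Σp_1ᵢ² = 0.02² + 0.26² + 0.10² + 0.02² + 0.08² + 0.36² + 0.16² = 0.0004 + 0.0676 + 0.0100 + 0.0004 + 0.0064 + 0.1296 + 0.0256 = 0.2400
Σp_2ᵢ² = 0.05² + 0.15² + 0.28² + 0.10² + 0.09² + 0.26² + 0.07² = 0.0025 + 0.0225 + 0.0784 + 0.0100 + 0.0081 + 0.0676 + 0.0049 = 0.1940
O = 0.1820 / √(0.2400 × 0.1940) = 0.1820 / 0.21578 = 0.8435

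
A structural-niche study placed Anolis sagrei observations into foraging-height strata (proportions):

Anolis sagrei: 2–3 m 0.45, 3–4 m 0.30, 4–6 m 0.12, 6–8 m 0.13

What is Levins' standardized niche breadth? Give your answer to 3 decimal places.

Σpᵢ² = 0.45² + 0.30² + 0.12² + 0.13² = 0.2025 + 0.0900 + 0.0144 + 0.0169 = 0.3238
B = 1 / 0.3238 = 3.08833
Bₛ = (B − 1)/(n − 1) = (3.08833 − 1)/(4 − 1) = 2.08833/3 = 0.69611

0.696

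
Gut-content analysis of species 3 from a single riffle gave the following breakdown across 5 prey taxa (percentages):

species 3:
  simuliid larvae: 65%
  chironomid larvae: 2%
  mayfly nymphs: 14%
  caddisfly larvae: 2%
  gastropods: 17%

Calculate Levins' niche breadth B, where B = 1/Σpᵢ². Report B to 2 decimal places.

2.12

Convert percentages to proportions (divide by 100).
Σpᵢ² = 0.65² + 0.02² + 0.14² + 0.02² + 0.17² = 0.4225 + 0.0004 + 0.0196 + 0.0004 + 0.0289 = 0.4718
B = 1 / 0.4718 = 2.1195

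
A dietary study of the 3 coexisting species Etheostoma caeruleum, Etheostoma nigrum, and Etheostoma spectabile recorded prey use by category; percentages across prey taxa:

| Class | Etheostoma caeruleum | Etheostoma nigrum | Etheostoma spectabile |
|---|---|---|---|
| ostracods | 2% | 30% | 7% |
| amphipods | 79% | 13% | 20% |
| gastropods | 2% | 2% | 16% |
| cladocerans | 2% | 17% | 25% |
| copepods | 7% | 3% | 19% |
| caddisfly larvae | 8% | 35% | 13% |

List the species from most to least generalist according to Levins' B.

Convert percentages to proportions (divide by 100).
Σp_caerᵢ² = 0.02² + 0.79² + 0.02² + 0.02² + 0.07² + 0.08² = 0.0004 + 0.6241 + 0.0004 + 0.0004 + 0.0049 + 0.0064 = 0.6366
B_caer = 1 / 0.6366 = 1.5708
Σp_nigrᵢ² = 0.30² + 0.13² + 0.02² + 0.17² + 0.03² + 0.35² = 0.0900 + 0.0169 + 0.0004 + 0.0289 + 0.0009 + 0.1225 = 0.2596
B_nigr = 1 / 0.2596 = 3.8521
Σp_specᵢ² = 0.07² + 0.20² + 0.16² + 0.25² + 0.19² + 0.13² = 0.0049 + 0.0400 + 0.0256 + 0.0625 + 0.0361 + 0.0169 = 0.1860
B_spec = 1 / 0.1860 = 5.3763
Ranking by B (broadest → narrowest): Etheostoma spectabile (5.38) > Etheostoma nigrum (3.85) > Etheostoma caeruleum (1.57)

Etheostoma spectabile > Etheostoma nigrum > Etheostoma caeruleum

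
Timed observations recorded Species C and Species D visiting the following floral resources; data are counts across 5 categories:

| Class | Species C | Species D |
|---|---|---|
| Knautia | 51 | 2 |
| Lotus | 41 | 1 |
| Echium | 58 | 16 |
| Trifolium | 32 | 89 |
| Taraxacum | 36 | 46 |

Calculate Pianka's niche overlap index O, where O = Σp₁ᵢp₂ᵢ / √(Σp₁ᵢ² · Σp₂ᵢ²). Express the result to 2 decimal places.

0.55

Proportions for Species C (n=218): 51/218=0.2339, 41/218=0.1881, 58/218=0.2661, 32/218=0.1468, 36/218=0.1651
Proportions for Species D (n=154): 2/154=0.0130, 1/154=0.0065, 16/154=0.1039, 89/154=0.5779, 46/154=0.2987
Σ p₁ᵢp₂ᵢ = 0.003041 + 0.001223 + 0.027648 + 0.084836 + 0.049315 = 0.166063
Σp_1ᵢ² = 0.2339² + 0.1881² + 0.2661² + 0.1468² + 0.1651² = 0.054709 + 0.035382 + 0.070809 + 0.021550 + 0.027258 = 0.209708
Σp_2ᵢ² = 0.0130² + 0.0065² + 0.1039² + 0.5779² + 0.2987² = 0.000169 + 0.000042 + 0.010795 + 0.333968 + 0.089222 = 0.434196
O = 0.166063 / √(0.209708 × 0.434196) = 0.166063 / 0.3017522 = 0.5503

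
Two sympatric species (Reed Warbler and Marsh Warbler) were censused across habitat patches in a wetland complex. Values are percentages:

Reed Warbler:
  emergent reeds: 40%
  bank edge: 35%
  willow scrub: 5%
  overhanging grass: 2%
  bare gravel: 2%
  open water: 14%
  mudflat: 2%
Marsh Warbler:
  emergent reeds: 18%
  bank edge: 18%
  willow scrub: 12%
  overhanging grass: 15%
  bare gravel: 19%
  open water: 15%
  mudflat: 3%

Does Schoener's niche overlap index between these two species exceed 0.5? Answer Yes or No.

Convert percentages to proportions (divide by 100).
Σ|p₁ᵢ − p₂ᵢ| = 0.22 + 0.17 + 0.07 + 0.13 + 0.17 + 0.01 + 0.01 = 0.78
D = 1 − ½ × 0.78 = 1 − 0.390 = 0.6100
D = 0.6100 > 0.5 → Yes.

Yes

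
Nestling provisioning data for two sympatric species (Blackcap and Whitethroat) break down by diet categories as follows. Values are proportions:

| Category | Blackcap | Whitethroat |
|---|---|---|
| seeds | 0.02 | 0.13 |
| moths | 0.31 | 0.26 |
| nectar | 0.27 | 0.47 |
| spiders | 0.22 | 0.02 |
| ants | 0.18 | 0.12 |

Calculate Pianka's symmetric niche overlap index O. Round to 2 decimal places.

Σ p₁ᵢp₂ᵢ = 0.0026 + 0.0806 + 0.1269 + 0.0044 + 0.0216 = 0.2361
Σp_1ᵢ² = 0.02² + 0.31² + 0.27² + 0.22² + 0.18² = 0.0004 + 0.0961 + 0.0729 + 0.0484 + 0.0324 = 0.2502
Σp_2ᵢ² = 0.13² + 0.26² + 0.47² + 0.02² + 0.12² = 0.0169 + 0.0676 + 0.2209 + 0.0004 + 0.0144 = 0.3202
O = 0.2361 / √(0.2502 × 0.3202) = 0.2361 / 0.28304 = 0.8342

0.83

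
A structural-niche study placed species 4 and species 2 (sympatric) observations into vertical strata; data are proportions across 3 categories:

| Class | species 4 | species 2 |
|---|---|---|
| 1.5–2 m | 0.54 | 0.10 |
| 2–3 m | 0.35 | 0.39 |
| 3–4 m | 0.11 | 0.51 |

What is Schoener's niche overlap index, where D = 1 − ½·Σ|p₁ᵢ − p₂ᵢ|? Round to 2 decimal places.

0.56

Σ|p₁ᵢ − p₂ᵢ| = 0.44 + 0.04 + 0.40 = 0.88
D = 1 − ½ × 0.88 = 1 − 0.440 = 0.5600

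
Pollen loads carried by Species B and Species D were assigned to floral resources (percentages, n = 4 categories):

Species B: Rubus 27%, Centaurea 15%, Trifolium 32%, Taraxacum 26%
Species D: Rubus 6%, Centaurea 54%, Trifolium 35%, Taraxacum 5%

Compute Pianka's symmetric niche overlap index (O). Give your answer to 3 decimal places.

Convert percentages to proportions (divide by 100).
Σ p₁ᵢp₂ᵢ = 0.0162 + 0.0810 + 0.1120 + 0.0130 = 0.2222
Σp_1ᵢ² = 0.27² + 0.15² + 0.32² + 0.26² = 0.0729 + 0.0225 + 0.1024 + 0.0676 = 0.2654
Σp_2ᵢ² = 0.06² + 0.54² + 0.35² + 0.05² = 0.0036 + 0.2916 + 0.1225 + 0.0025 = 0.4202
O = 0.2222 / √(0.2654 × 0.4202) = 0.2222 / 0.333948 = 0.66537

0.665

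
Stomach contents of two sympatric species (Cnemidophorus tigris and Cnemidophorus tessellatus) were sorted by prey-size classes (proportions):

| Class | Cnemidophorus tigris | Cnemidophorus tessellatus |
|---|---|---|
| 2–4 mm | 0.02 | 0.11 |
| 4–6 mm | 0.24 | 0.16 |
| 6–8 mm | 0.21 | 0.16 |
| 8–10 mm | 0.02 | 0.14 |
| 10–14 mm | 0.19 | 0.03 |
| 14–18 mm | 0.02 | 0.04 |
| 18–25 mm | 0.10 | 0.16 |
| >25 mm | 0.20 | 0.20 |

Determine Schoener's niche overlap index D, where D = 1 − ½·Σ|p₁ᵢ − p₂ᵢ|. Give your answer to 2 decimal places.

0.71

Σ|p₁ᵢ − p₂ᵢ| = 0.09 + 0.08 + 0.05 + 0.12 + 0.16 + 0.02 + 0.06 + 0.00 = 0.58
D = 1 − ½ × 0.58 = 1 − 0.290 = 0.7100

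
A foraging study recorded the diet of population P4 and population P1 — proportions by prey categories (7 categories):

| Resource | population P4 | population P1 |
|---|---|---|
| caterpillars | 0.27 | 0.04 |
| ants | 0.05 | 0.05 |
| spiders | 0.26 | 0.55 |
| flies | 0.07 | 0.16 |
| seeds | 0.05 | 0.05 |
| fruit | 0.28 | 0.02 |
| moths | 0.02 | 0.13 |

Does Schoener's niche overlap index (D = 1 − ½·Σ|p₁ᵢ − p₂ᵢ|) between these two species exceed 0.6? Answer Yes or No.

No

Σ|p₁ᵢ − p₂ᵢ| = 0.23 + 0.00 + 0.29 + 0.09 + 0.00 + 0.26 + 0.11 = 0.98
D = 1 − ½ × 0.98 = 1 − 0.490 = 0.5100
D = 0.5100 < 0.6 → No.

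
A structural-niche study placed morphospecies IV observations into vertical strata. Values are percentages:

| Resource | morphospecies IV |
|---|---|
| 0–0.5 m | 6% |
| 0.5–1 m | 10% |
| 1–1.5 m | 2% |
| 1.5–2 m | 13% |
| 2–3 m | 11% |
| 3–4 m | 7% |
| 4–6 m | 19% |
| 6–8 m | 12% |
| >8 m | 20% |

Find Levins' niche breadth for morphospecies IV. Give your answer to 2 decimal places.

Convert percentages to proportions (divide by 100).
Σpᵢ² = 0.06² + 0.10² + 0.02² + 0.13² + 0.11² + 0.07² + 0.19² + 0.12² + 0.20² = 0.0036 + 0.0100 + 0.0004 + 0.0169 + 0.0121 + 0.0049 + 0.0361 + 0.0144 + 0.0400 = 0.1384
B = 1 / 0.1384 = 7.2254

7.23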